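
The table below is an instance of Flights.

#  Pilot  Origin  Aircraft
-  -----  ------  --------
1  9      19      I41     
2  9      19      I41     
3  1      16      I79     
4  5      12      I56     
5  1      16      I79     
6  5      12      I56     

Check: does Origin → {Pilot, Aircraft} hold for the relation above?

Yes

Origin=19: rows 1, 2 → {Pilot,Aircraft} = (9, I41), (9, I41) ✓
Origin=16: rows 3, 5 → {Pilot,Aircraft} = (1, I79), (1, I79) ✓
Origin=12: rows 4, 6 → {Pilot,Aircraft} = (5, I56), (5, I56) ✓
Every Origin value is associated with a single {Pilot, Aircraft} value, so Origin → {Pilot, Aircraft} holds.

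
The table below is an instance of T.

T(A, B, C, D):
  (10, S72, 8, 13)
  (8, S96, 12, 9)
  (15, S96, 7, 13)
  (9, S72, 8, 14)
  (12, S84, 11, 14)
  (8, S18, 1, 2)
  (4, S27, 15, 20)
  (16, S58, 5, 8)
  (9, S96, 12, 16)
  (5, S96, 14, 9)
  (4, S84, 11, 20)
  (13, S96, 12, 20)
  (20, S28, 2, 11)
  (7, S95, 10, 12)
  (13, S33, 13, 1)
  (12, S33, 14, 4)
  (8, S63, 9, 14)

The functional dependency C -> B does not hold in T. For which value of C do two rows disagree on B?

14

C=8: 2 rows → B = S72, S72 ✓
C=12: 3 rows → B = S96, S96, S96 ✓
C=7: 1 row → B = S96 ✓
C=11: 2 rows → B = S84, S84 ✓
C=1: 1 row → B = S18 ✓
C=15: 1 row → B = S27 ✓
C=5: 1 row → B = S58 ✓
C=14: 2 rows → B takes values {S96, S33} — violation
C=2: 1 row → B = S28 ✓
C=10: 1 row → B = S95 ✓
C=13: 1 row → B = S33 ✓
C=9: 1 row → B = S63 ✓
The only C value with inconsistent B is C=14.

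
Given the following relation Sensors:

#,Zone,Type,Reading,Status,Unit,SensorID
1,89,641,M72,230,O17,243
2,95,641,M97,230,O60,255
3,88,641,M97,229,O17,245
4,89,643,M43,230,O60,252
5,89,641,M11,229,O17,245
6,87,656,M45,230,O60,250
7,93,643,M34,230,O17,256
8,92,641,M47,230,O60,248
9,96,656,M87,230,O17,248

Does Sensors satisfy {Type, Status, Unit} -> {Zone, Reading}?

(Type=641, Status=230, Unit=O17): row 1 → {Zone,Reading} = (89, M72) ✓
(Type=641, Status=230, Unit=O60): rows 2, 8 → {Zone,Reading} takes values {(95, M97), (92, M47)} — violation
(Type=641, Status=229, Unit=O17): rows 3, 5 → {Zone,Reading} takes values {(88, M97), (89, M11)} — violation
(Type=643, Status=230, Unit=O60): row 4 → {Zone,Reading} = (89, M43) ✓
(Type=656, Status=230, Unit=O60): row 6 → {Zone,Reading} = (87, M45) ✓
(Type=643, Status=230, Unit=O17): row 7 → {Zone,Reading} = (93, M34) ✓
(Type=656, Status=230, Unit=O17): row 9 → {Zone,Reading} = (96, M87) ✓
Two rows agree on {Type, Status, Unit} but differ on {Zone, Reading}, so {Type, Status, Unit} -> {Zone, Reading} does not hold.

No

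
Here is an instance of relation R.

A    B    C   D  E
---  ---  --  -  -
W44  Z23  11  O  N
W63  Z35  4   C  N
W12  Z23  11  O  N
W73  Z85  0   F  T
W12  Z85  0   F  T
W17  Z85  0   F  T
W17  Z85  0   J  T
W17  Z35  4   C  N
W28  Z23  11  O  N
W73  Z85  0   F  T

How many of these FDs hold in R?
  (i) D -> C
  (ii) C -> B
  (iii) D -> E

3

(i) D -> C: every LHS value maps to a single RHS value — holds.
(ii) C -> B: every LHS value maps to a single RHS value — holds.
(iii) D -> E: every LHS value maps to a single RHS value — holds.
3 of the 3 dependencies hold.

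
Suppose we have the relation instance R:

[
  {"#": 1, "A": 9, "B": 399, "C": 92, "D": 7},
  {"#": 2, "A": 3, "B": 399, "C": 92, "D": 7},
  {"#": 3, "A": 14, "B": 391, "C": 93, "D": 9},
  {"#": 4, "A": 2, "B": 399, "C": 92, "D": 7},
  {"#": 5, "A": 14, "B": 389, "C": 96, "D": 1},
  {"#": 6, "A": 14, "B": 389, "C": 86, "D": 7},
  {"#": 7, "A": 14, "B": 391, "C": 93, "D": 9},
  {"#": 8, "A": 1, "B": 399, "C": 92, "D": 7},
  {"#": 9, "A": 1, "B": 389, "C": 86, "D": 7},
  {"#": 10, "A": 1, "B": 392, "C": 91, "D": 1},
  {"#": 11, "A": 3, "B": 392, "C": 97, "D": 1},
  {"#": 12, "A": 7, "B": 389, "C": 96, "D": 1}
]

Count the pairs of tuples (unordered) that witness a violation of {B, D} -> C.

(B=399, D=7): all 4 rows agree on C — 0 pairs.
(B=391, D=9): all 2 rows agree on C — 0 pairs.
(B=389, D=1): all 2 rows agree on C — 0 pairs.
(B=389, D=7): all 2 rows agree on C — 0 pairs.
(B=392, D=1): violating pairs (10,11) — 1 pair.

1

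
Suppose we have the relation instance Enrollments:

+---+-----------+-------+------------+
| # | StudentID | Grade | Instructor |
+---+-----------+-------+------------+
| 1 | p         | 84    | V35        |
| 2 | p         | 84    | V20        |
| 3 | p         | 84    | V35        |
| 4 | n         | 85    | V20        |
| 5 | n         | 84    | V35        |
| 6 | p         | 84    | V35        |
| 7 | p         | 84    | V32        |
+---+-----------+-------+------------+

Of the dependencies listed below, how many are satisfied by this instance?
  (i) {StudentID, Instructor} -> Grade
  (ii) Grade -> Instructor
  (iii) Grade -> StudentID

1

(i) {StudentID, Instructor} -> Grade: every LHS value maps to a single RHS value — holds.
(ii) Grade -> Instructor: Grade=84: rows 1, 2, 3, 5, 6, 7 → Instructor takes values {V35, V20, V32} — violation — fails.
(iii) Grade -> StudentID: Grade=84: rows 1, 2, 3, 5, 6, 7 → StudentID takes values {p, n} — violation — fails.
1 of the 3 dependencies holds.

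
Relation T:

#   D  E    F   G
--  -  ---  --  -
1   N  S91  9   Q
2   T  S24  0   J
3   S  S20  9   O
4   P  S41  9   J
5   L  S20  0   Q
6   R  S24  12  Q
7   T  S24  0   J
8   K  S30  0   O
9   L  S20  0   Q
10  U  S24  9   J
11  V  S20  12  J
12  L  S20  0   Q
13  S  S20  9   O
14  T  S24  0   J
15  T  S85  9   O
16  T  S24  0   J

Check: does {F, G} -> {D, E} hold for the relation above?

No

(F=9, G=Q): row 1 → {D,E} = (N, S91) ✓
(F=0, G=J): rows 2, 7, 14, 16 → {D,E} = (T, S24), (T, S24), (T, S24), (T, S24) ✓
(F=9, G=O): rows 3, 13, 15 → {D,E} takes values {(S, S20), (T, S85)} — violation
(F=9, G=J): rows 4, 10 → {D,E} takes values {(P, S41), (U, S24)} — violation
(F=0, G=Q): rows 5, 9, 12 → {D,E} = (L, S20), (L, S20), (L, S20) ✓
(F=12, G=Q): row 6 → {D,E} = (R, S24) ✓
(F=0, G=O): row 8 → {D,E} = (K, S30) ✓
(F=12, G=J): row 11 → {D,E} = (V, S20) ✓
Two rows agree on {F, G} but differ on {D, E}, so {F, G} -> {D, E} does not hold.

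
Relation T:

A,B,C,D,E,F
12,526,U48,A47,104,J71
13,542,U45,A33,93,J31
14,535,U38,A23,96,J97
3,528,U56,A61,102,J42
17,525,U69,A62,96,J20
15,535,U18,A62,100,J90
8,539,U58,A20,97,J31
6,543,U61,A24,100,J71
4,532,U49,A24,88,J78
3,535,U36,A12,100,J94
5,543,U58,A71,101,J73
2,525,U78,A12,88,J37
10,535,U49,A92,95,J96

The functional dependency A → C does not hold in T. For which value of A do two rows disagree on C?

A=12: 1 row → C = U48 ✓
A=13: 1 row → C = U45 ✓
A=14: 1 row → C = U38 ✓
A=3: 2 rows → C takes values {U56, U36} — violation
A=17: 1 row → C = U69 ✓
A=15: 1 row → C = U18 ✓
A=8: 1 row → C = U58 ✓
A=6: 1 row → C = U61 ✓
A=4: 1 row → C = U49 ✓
A=5: 1 row → C = U58 ✓
A=2: 1 row → C = U78 ✓
A=10: 1 row → C = U49 ✓
The only A value with inconsistent C is A=3.

3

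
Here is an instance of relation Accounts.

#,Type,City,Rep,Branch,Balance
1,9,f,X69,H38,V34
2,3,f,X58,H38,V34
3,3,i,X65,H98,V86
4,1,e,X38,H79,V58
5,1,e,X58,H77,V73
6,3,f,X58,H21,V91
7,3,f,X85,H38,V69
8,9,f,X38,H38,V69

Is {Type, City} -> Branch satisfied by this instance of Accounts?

(Type=9, City=f): rows 1, 8 → Branch = H38, H38 ✓
(Type=3, City=f): rows 2, 6, 7 → Branch takes values {H38, H21} — violation
(Type=3, City=i): row 3 → Branch = H98 ✓
(Type=1, City=e): rows 4, 5 → Branch takes values {H79, H77} — violation
Two rows agree on {Type, City} but differ on Branch, so {Type, City} -> Branch does not hold.

No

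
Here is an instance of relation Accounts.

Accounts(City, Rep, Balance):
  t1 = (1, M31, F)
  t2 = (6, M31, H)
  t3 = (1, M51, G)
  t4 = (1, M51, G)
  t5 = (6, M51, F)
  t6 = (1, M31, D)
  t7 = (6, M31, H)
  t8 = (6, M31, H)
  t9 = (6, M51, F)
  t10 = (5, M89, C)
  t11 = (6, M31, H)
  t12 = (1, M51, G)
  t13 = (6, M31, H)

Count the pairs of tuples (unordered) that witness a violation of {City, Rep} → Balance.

1

(City=1, Rep=M31): violating pairs (1,6) — 1 pair.
(City=6, Rep=M31): all 5 rows agree on Balance — 0 pairs.
(City=1, Rep=M51): all 3 rows agree on Balance — 0 pairs.
(City=6, Rep=M51): all 2 rows agree on Balance — 0 pairs.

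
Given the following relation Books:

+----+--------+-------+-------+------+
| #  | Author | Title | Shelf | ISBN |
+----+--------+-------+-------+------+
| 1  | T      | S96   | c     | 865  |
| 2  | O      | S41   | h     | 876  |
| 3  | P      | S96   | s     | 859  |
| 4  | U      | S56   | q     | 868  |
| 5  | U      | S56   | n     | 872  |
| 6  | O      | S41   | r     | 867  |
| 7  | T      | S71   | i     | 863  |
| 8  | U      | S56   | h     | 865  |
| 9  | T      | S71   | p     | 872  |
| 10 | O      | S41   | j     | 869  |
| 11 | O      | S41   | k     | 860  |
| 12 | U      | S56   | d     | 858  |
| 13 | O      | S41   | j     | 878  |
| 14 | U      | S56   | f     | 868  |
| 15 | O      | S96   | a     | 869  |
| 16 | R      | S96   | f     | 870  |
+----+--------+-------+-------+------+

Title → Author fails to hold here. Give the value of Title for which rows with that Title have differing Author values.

S96

Title=S96: rows 1, 3, 15, 16 → Author takes values {T, P, O, R} — violation
Title=S41: rows 2, 6, 10, 11, 13 → Author = O, O, O, O, O ✓
Title=S56: rows 4, 5, 8, 12, 14 → Author = U, U, U, U, U ✓
Title=S71: rows 7, 9 → Author = T, T ✓
The only Title value with inconsistent Author is Title=S96.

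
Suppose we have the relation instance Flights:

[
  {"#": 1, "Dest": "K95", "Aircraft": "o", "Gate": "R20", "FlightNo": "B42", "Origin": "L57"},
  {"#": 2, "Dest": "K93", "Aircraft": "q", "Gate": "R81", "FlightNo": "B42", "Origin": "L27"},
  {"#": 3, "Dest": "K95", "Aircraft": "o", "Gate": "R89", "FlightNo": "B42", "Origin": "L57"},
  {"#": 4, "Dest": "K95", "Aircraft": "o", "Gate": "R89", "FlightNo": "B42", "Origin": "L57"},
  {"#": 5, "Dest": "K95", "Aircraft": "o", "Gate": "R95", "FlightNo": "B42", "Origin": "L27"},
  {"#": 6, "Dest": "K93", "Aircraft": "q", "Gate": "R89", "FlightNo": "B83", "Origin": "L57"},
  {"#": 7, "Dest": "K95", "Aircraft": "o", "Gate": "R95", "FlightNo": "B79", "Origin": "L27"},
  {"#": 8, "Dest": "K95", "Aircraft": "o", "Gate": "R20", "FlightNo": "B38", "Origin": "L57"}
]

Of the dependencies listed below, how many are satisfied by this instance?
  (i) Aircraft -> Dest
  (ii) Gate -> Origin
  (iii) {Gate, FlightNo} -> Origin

3

(i) Aircraft -> Dest: every LHS value maps to a single RHS value — holds.
(ii) Gate -> Origin: every LHS value maps to a single RHS value — holds.
(iii) {Gate, FlightNo} -> Origin: every LHS value maps to a single RHS value — holds.
3 of the 3 dependencies hold.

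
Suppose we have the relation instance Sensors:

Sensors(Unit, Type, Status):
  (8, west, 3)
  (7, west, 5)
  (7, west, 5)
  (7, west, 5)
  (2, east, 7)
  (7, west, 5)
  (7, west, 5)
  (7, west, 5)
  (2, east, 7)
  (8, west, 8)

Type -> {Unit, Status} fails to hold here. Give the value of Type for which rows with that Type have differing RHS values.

west

Type=west: 8 rows → {Unit,Status} takes values {(8, 3), (7, 5), (8, 8)} — violation
Type=east: 2 rows → {Unit,Status} = (2, 7), (2, 7) ✓
The only Type value with inconsistent RHS is Type=west.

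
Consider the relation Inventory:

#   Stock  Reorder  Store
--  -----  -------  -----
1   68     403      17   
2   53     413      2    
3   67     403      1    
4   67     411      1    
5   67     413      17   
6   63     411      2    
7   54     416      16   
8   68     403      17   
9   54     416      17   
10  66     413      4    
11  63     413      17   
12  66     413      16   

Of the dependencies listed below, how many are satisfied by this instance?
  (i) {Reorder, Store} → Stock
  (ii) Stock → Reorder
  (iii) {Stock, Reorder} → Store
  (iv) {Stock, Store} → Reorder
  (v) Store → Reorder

0

(i) {Reorder, Store} → Stock: (Reorder=413, Store=17): rows 5, 11 → Stock takes values {67, 63} — violation — fails.
(ii) Stock → Reorder: Stock=67: rows 3, 4, 5 → Reorder takes values {403, 411, 413} — violation; Stock=63: rows 6, 11 → Reorder takes values {411, 413} — violation — fails.
(iii) {Stock, Reorder} → Store: (Stock=54, Reorder=416): rows 7, 9 → Store takes values {16, 17} — violation; (Stock=66, Reorder=413): rows 10, 12 → Store takes values {4, 16} — violation — fails.
(iv) {Stock, Store} → Reorder: (Stock=67, Store=1): rows 3, 4 → Reorder takes values {403, 411} — violation — fails.
(v) Store → Reorder: Store=17: rows 1, 5, 8, 9, 11 → Reorder takes values {403, 413, 416} — violation; Store=2: rows 2, 6 → Reorder takes values {413, 411} — violation; Store=1: rows 3, 4 → Reorder takes values {403, 411} — violation; Store=16: rows 7, 12 → Reorder takes values {416, 413} — violation — fails.
None of the 5 dependencies hold.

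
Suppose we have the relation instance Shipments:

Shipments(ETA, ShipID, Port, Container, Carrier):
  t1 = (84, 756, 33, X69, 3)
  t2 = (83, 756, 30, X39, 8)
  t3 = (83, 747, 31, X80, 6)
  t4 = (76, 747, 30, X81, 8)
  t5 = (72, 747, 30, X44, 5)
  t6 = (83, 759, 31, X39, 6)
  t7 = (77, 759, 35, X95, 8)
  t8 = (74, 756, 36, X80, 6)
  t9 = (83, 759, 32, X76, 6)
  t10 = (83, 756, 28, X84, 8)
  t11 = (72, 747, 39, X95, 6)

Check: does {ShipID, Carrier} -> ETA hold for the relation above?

No

(ShipID=756, Carrier=3): row 1 → ETA = 84 ✓
(ShipID=756, Carrier=8): rows 2, 10 → ETA = 83, 83 ✓
(ShipID=747, Carrier=6): rows 3, 11 → ETA takes values {83, 72} — violation
(ShipID=747, Carrier=8): row 4 → ETA = 76 ✓
(ShipID=747, Carrier=5): row 5 → ETA = 72 ✓
(ShipID=759, Carrier=6): rows 6, 9 → ETA = 83, 83 ✓
(ShipID=759, Carrier=8): row 7 → ETA = 77 ✓
(ShipID=756, Carrier=6): row 8 → ETA = 74 ✓
Two rows agree on {ShipID, Carrier} but differ on ETA, so {ShipID, Carrier} -> ETA does not hold.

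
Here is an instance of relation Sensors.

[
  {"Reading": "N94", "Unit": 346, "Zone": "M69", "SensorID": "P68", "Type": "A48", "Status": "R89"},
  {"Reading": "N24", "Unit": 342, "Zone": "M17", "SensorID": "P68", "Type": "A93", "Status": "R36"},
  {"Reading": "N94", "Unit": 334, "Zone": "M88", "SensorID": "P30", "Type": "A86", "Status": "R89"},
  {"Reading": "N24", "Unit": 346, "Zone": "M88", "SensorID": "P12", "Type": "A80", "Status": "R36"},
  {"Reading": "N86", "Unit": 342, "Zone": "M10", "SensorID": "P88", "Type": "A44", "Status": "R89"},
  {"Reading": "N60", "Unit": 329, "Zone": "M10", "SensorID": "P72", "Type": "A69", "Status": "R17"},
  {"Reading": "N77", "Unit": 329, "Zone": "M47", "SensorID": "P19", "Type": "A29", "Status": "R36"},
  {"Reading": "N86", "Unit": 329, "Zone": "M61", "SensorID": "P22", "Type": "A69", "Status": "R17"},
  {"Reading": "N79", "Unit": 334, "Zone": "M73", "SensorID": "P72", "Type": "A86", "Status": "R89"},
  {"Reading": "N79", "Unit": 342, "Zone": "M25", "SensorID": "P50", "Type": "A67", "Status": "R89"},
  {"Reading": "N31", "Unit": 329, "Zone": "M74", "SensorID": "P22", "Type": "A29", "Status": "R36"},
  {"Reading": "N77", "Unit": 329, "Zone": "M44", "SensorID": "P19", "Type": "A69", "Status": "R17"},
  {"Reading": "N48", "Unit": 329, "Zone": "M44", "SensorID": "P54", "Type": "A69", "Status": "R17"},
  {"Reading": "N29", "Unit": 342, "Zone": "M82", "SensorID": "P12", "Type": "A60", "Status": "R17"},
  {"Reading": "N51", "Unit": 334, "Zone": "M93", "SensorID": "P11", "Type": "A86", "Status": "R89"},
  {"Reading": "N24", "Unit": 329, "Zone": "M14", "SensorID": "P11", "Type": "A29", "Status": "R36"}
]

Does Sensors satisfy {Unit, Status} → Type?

No

(Unit=346, Status=R89): 1 row → Type = A48 ✓
(Unit=342, Status=R36): 1 row → Type = A93 ✓
(Unit=334, Status=R89): 3 rows → Type = A86, A86, A86 ✓
(Unit=346, Status=R36): 1 row → Type = A80 ✓
(Unit=342, Status=R89): 2 rows → Type takes values {A44, A67} — violation
(Unit=329, Status=R17): 4 rows → Type = A69, A69, A69, A69 ✓
(Unit=329, Status=R36): 3 rows → Type = A29, A29, A29 ✓
(Unit=342, Status=R17): 1 row → Type = A60 ✓
Two rows agree on {Unit, Status} but differ on Type, so {Unit, Status} → Type does not hold.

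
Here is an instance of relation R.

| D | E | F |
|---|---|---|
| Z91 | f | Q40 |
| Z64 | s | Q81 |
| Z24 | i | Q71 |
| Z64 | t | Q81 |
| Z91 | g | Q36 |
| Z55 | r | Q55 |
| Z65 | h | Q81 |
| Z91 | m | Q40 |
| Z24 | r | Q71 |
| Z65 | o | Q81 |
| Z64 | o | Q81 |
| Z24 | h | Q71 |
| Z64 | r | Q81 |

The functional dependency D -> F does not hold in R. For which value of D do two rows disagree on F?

Z91

D=Z91: 3 rows → F takes values {Q40, Q36} — violation
D=Z64: 4 rows → F = Q81, Q81, Q81, Q81 ✓
D=Z24: 3 rows → F = Q71, Q71, Q71 ✓
D=Z55: 1 row → F = Q55 ✓
D=Z65: 2 rows → F = Q81, Q81 ✓
The only D value with inconsistent F is D=Z91.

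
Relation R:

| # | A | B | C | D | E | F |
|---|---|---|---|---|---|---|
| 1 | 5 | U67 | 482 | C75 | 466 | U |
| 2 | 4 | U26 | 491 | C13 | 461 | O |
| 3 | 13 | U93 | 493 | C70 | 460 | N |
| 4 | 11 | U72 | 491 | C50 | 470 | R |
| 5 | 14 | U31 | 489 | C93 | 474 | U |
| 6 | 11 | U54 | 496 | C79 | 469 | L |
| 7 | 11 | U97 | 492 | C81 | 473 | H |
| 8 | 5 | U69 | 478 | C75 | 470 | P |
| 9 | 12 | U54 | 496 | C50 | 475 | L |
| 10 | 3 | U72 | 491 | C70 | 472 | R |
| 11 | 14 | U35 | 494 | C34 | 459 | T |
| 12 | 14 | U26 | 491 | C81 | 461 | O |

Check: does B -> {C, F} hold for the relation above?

B=U67: row 1 → {C,F} = (482, U) ✓
B=U26: rows 2, 12 → {C,F} = (491, O), (491, O) ✓
B=U93: row 3 → {C,F} = (493, N) ✓
B=U72: rows 4, 10 → {C,F} = (491, R), (491, R) ✓
B=U31: row 5 → {C,F} = (489, U) ✓
B=U54: rows 6, 9 → {C,F} = (496, L), (496, L) ✓
B=U97: row 7 → {C,F} = (492, H) ✓
B=U69: row 8 → {C,F} = (478, P) ✓
B=U35: row 11 → {C,F} = (494, T) ✓
Every B value is associated with a single {C, F} value, so B -> {C, F} holds.

Yes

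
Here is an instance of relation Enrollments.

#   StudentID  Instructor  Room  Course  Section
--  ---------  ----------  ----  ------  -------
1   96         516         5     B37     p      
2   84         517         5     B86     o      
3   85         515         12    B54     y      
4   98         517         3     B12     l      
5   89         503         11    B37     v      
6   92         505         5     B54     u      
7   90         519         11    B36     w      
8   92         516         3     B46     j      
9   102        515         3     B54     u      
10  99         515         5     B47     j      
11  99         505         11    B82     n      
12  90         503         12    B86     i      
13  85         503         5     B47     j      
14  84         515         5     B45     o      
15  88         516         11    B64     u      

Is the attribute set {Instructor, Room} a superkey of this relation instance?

No

Rows 10 and 14 have the same {Instructor, Room} value (Instructor=515, Room=5) but are distinct tuples, so {Instructor, Room} does not determine every attribute — not a superkey.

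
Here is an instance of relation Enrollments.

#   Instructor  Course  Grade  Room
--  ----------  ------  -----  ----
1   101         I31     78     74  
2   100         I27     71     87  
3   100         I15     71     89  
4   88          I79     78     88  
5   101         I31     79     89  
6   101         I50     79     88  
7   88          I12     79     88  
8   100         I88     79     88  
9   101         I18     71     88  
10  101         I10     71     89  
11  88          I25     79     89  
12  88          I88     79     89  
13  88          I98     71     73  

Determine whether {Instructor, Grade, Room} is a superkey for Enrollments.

Rows 11 and 12 have the same {Instructor, Grade, Room} value (Instructor=88, Grade=79, Room=89) but are distinct tuples, so {Instructor, Grade, Room} does not determine every attribute — not a superkey.

No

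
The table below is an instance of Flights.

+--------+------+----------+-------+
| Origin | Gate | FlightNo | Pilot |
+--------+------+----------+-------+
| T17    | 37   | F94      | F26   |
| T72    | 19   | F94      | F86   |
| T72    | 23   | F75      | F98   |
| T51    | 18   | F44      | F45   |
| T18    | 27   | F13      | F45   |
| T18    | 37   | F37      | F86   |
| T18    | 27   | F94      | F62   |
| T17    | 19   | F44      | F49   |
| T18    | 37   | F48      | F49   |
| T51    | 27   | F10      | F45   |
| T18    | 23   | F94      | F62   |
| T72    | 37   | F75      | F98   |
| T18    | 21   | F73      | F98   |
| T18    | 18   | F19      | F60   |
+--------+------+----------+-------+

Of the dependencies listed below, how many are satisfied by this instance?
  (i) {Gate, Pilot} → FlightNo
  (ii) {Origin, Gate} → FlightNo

(i) {Gate, Pilot} → FlightNo: (Gate=27, Pilot=F45): 2 rows → FlightNo takes values {F13, F10} — violation — fails.
(ii) {Origin, Gate} → FlightNo: (Origin=T18, Gate=27): 2 rows → FlightNo takes values {F13, F94} — violation; (Origin=T18, Gate=37): 2 rows → FlightNo takes values {F37, F48} — violation — fails.
None of the 2 dependencies hold.

0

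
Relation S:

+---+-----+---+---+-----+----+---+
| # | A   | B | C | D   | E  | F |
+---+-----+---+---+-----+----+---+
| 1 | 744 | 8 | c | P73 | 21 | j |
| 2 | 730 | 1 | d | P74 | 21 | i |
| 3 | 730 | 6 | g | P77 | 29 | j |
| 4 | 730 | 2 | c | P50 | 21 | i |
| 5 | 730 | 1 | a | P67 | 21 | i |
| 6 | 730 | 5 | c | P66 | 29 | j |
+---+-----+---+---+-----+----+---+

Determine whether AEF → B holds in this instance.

(A=744, E=21, F=j): row 1 → B = 8 ✓
(A=730, E=21, F=i): rows 2, 4, 5 → B takes values {1, 2} — violation
(A=730, E=29, F=j): rows 3, 6 → B takes values {6, 5} — violation
Two rows agree on AEF but differ on B, so AEF → B does not hold.

No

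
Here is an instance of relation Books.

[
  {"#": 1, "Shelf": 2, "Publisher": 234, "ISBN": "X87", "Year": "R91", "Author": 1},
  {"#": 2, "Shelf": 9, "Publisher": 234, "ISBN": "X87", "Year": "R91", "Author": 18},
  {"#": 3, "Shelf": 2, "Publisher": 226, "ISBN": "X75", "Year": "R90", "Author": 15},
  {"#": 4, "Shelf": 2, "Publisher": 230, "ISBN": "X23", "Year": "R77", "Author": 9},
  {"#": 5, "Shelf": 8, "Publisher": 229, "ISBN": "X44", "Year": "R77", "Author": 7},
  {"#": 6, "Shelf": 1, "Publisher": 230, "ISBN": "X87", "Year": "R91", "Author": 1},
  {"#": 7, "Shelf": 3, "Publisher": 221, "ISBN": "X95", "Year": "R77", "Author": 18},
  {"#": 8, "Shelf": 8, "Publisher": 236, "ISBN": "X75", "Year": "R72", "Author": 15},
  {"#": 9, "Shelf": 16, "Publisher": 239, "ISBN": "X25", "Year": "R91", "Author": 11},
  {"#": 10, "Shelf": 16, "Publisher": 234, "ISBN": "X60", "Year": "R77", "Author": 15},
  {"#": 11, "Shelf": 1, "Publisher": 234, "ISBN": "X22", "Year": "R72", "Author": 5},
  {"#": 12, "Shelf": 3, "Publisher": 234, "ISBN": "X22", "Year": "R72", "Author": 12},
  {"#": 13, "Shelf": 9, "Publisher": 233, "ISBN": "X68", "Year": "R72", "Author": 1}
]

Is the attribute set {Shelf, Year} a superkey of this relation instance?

Yes

All 13 rows have distinct {Shelf, Year} values, so {Shelf, Year} → (all attributes) holds and {Shelf, Year} is a superkey.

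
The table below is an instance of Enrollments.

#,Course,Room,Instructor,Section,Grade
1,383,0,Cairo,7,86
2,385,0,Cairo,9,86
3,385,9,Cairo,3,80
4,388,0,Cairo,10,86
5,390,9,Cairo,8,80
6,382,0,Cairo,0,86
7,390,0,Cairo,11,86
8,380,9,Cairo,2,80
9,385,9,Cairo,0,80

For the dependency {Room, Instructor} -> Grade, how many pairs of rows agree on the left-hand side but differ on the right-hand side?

(Room=0, Instructor=Cairo): all 5 rows agree on Grade — 0 pairs.
(Room=9, Instructor=Cairo): all 4 rows agree on Grade — 0 pairs.

0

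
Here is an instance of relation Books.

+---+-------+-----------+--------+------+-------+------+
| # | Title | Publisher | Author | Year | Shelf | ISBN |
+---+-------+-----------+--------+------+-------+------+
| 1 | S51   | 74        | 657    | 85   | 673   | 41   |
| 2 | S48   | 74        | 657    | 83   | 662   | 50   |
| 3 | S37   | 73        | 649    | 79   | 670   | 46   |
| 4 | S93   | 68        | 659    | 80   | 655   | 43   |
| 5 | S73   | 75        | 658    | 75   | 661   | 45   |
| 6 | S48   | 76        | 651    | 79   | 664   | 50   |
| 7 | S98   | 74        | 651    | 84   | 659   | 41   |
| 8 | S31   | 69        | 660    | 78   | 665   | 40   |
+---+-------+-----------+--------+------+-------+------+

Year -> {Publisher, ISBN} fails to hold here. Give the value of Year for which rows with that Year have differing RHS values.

Year=85: row 1 → {Publisher,ISBN} = (74, 41) ✓
Year=83: row 2 → {Publisher,ISBN} = (74, 50) ✓
Year=79: rows 3, 6 → {Publisher,ISBN} takes values {(73, 46), (76, 50)} — violation
Year=80: row 4 → {Publisher,ISBN} = (68, 43) ✓
Year=75: row 5 → {Publisher,ISBN} = (75, 45) ✓
Year=84: row 7 → {Publisher,ISBN} = (74, 41) ✓
Year=78: row 8 → {Publisher,ISBN} = (69, 40) ✓
The only Year value with inconsistent RHS is Year=79.

79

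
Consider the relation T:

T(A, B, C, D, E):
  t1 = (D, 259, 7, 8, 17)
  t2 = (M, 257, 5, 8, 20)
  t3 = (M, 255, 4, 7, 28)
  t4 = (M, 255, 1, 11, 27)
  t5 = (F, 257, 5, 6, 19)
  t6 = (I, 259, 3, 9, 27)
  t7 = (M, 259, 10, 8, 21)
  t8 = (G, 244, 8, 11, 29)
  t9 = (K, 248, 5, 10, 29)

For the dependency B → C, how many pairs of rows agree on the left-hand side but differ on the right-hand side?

4

B=259: violating pairs (1,6), (1,7), (6,7) — 3 pairs.
B=257: all 2 rows agree on C — 0 pairs.
B=255: violating pairs (3,4) — 1 pair.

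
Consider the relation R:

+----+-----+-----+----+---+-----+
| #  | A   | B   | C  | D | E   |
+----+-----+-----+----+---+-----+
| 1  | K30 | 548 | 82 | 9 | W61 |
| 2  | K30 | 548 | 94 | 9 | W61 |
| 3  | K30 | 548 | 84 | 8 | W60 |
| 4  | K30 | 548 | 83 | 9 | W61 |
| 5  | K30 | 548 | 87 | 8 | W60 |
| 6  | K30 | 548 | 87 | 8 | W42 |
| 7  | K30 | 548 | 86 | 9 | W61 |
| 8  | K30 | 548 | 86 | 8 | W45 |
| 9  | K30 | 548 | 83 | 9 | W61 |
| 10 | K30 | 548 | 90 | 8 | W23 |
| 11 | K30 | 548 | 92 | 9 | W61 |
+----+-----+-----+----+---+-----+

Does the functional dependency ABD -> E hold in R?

(A=K30, B=548, D=9): rows 1, 2, 4, 7, 9, 11 → E = W61, W61, W61, W61, W61, W61 ✓
(A=K30, B=548, D=8): rows 3, 5, 6, 8, 10 → E takes values {W60, W42, W45, W23} — violation
Two rows agree on ABD but differ on E, so ABD -> E does not hold.

No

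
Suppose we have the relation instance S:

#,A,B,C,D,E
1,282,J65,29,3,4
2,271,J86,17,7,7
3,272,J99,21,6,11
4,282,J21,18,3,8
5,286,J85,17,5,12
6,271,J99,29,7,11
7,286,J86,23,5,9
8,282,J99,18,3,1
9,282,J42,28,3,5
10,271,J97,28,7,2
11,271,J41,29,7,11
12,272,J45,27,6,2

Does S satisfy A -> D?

A=282: rows 1, 4, 8, 9 → D = 3, 3, 3, 3 ✓
A=271: rows 2, 6, 10, 11 → D = 7, 7, 7, 7 ✓
A=272: rows 3, 12 → D = 6, 6 ✓
A=286: rows 5, 7 → D = 5, 5 ✓
Every A value is associated with a single D value, so A -> D holds.

Yes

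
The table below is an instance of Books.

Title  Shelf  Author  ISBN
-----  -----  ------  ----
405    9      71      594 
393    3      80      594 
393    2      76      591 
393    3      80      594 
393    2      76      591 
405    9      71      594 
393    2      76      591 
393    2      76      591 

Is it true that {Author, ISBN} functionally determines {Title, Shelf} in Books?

(Author=71, ISBN=594): 2 rows → {Title,Shelf} = (405, 9), (405, 9) ✓
(Author=80, ISBN=594): 2 rows → {Title,Shelf} = (393, 3), (393, 3) ✓
(Author=76, ISBN=591): 4 rows → {Title,Shelf} = (393, 2), (393, 2), (393, 2), (393, 2) ✓
Every {Author, ISBN} value is associated with a single {Title, Shelf} value, so {Author, ISBN} → {Title, Shelf} holds.

Yes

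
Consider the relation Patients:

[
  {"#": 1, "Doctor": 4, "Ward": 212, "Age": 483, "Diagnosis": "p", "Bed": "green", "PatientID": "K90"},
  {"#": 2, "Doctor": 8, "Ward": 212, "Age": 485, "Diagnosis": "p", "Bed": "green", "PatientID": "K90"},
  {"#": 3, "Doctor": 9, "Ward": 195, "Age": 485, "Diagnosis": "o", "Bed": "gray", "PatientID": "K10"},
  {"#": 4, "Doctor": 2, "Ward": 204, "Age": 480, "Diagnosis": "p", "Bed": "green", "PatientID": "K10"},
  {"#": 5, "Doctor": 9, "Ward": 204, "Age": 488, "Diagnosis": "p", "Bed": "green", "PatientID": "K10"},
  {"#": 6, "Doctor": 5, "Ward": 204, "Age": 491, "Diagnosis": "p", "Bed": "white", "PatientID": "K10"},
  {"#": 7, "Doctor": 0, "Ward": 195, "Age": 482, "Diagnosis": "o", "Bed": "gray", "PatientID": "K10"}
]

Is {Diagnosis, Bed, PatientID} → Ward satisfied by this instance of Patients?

Yes

(Diagnosis=p, Bed=green, PatientID=K90): rows 1, 2 → Ward = 212, 212 ✓
(Diagnosis=o, Bed=gray, PatientID=K10): rows 3, 7 → Ward = 195, 195 ✓
(Diagnosis=p, Bed=green, PatientID=K10): rows 4, 5 → Ward = 204, 204 ✓
(Diagnosis=p, Bed=white, PatientID=K10): row 6 → Ward = 204 ✓
Every {Diagnosis, Bed, PatientID} value is associated with a single Ward value, so {Diagnosis, Bed, PatientID} → Ward holds.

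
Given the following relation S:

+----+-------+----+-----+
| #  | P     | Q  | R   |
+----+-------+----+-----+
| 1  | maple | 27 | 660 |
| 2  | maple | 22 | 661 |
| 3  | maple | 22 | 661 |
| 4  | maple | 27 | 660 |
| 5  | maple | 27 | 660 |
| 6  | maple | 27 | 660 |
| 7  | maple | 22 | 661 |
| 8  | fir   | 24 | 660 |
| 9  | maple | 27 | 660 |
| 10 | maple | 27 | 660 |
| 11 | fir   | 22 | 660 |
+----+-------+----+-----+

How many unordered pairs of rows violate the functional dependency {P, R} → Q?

1

(P=maple, R=660): all 6 rows agree on Q — 0 pairs.
(P=maple, R=661): all 3 rows agree on Q — 0 pairs.
(P=fir, R=660): violating pairs (8,11) — 1 pair.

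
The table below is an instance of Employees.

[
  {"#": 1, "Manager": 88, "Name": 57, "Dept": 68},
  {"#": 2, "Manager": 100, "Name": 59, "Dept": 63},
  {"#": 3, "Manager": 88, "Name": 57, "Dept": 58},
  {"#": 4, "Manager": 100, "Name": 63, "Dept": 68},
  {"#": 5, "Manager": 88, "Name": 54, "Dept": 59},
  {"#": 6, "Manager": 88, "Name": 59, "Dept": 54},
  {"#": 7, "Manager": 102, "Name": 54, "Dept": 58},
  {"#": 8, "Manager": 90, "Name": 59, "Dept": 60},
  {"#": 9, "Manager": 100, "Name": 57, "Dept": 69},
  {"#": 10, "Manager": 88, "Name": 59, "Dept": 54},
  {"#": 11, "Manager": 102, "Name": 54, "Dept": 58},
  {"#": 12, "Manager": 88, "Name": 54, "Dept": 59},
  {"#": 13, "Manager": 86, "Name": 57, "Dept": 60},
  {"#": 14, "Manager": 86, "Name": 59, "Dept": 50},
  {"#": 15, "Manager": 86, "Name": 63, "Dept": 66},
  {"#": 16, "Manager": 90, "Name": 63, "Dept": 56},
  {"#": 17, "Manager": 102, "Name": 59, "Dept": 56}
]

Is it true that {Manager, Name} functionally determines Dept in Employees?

(Manager=88, Name=57): rows 1, 3 → Dept takes values {68, 58} — violation
(Manager=100, Name=59): row 2 → Dept = 63 ✓
(Manager=100, Name=63): row 4 → Dept = 68 ✓
(Manager=88, Name=54): rows 5, 12 → Dept = 59, 59 ✓
(Manager=88, Name=59): rows 6, 10 → Dept = 54, 54 ✓
(Manager=102, Name=54): rows 7, 11 → Dept = 58, 58 ✓
(Manager=90, Name=59): row 8 → Dept = 60 ✓
(Manager=100, Name=57): row 9 → Dept = 69 ✓
(Manager=86, Name=57): row 13 → Dept = 60 ✓
(Manager=86, Name=59): row 14 → Dept = 50 ✓
(Manager=86, Name=63): row 15 → Dept = 66 ✓
(Manager=90, Name=63): row 16 → Dept = 56 ✓
(Manager=102, Name=59): row 17 → Dept = 56 ✓
Two rows agree on {Manager, Name} but differ on Dept, so {Manager, Name} → Dept does not hold.

No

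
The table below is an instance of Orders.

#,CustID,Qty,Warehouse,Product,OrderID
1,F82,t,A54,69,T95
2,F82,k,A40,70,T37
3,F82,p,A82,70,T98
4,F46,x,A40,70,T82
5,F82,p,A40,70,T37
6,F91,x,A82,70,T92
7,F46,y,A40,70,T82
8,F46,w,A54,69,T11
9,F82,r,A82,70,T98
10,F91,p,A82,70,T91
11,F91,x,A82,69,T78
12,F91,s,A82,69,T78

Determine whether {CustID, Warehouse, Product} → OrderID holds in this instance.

No

(CustID=F82, Warehouse=A54, Product=69): row 1 → OrderID = T95 ✓
(CustID=F82, Warehouse=A40, Product=70): rows 2, 5 → OrderID = T37, T37 ✓
(CustID=F82, Warehouse=A82, Product=70): rows 3, 9 → OrderID = T98, T98 ✓
(CustID=F46, Warehouse=A40, Product=70): rows 4, 7 → OrderID = T82, T82 ✓
(CustID=F91, Warehouse=A82, Product=70): rows 6, 10 → OrderID takes values {T92, T91} — violation
(CustID=F46, Warehouse=A54, Product=69): row 8 → OrderID = T11 ✓
(CustID=F91, Warehouse=A82, Product=69): rows 11, 12 → OrderID = T78, T78 ✓
Two rows agree on {CustID, Warehouse, Product} but differ on OrderID, so {CustID, Warehouse, Product} → OrderID does not hold.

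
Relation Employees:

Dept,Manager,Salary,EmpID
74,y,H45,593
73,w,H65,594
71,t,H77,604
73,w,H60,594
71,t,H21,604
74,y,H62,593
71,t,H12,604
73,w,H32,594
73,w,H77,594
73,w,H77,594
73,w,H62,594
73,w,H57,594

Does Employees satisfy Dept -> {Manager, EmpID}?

Dept=74: 2 rows → {Manager,EmpID} = (y, 593), (y, 593) ✓
Dept=73: 7 rows → {Manager,EmpID} = (w, 594), (w, 594), (w, 594), (w, 594), (w, 594), (w, 594), (w, 594) ✓
Dept=71: 3 rows → {Manager,EmpID} = (t, 604), (t, 604), (t, 604) ✓
Every Dept value is associated with a single {Manager, EmpID} value, so Dept -> {Manager, EmpID} holds.

Yes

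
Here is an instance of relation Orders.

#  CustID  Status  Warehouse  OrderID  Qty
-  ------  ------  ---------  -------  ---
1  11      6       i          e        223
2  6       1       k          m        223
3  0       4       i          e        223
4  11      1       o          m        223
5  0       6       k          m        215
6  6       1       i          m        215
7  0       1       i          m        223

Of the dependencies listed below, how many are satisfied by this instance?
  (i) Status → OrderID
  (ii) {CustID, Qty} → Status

(i) Status → OrderID: Status=6: rows 1, 5 → OrderID takes values {e, m} — violation — fails.
(ii) {CustID, Qty} → Status: (CustID=11, Qty=223): rows 1, 4 → Status takes values {6, 1} — violation; (CustID=0, Qty=223): rows 3, 7 → Status takes values {4, 1} — violation — fails.
None of the 2 dependencies hold.

0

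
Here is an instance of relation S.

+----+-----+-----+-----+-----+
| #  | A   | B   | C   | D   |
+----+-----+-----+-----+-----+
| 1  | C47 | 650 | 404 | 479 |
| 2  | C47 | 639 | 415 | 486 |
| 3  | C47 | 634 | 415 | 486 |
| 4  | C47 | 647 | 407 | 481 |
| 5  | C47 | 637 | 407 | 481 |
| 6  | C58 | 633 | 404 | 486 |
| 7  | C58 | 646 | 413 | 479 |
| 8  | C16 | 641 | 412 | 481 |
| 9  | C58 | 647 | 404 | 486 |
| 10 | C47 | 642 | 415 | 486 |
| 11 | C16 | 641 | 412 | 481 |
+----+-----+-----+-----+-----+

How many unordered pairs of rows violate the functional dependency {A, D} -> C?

0

(A=C47, D=486): all 3 rows agree on C — 0 pairs.
(A=C47, D=481): all 2 rows agree on C — 0 pairs.
(A=C58, D=486): all 2 rows agree on C — 0 pairs.
(A=C16, D=481): all 2 rows agree on C — 0 pairs.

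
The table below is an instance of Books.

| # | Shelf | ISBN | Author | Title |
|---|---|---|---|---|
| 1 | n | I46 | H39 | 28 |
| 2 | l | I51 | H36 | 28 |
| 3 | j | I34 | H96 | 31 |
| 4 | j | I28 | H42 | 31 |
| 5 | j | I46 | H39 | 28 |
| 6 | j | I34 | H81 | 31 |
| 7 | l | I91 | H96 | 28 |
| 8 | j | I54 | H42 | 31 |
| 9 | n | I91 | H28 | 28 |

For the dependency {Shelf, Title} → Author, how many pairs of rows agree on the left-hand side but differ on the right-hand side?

7

(Shelf=n, Title=28): violating pairs (1,9) — 1 pair.
(Shelf=l, Title=28): violating pairs (2,7) — 1 pair.
(Shelf=j, Title=31): violating pairs (3,4), (3,6), (3,8), (4,6), (6,8) — 5 pairs.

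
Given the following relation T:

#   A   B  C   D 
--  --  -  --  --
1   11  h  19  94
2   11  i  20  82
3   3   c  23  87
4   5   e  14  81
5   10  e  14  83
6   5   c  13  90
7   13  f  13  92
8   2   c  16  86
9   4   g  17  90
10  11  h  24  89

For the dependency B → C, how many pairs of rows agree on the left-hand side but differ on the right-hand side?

B=h: violating pairs (1,10) — 1 pair.
B=c: violating pairs (3,6), (3,8), (6,8) — 3 pairs.
B=e: all 2 rows agree on C — 0 pairs.

4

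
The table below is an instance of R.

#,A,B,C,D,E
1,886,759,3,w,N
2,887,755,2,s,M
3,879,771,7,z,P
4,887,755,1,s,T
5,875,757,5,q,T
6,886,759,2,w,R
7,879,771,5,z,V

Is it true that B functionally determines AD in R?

Yes

B=759: rows 1, 6 → {A,D} = (886, w), (886, w) ✓
B=755: rows 2, 4 → {A,D} = (887, s), (887, s) ✓
B=771: rows 3, 7 → {A,D} = (879, z), (879, z) ✓
B=757: row 5 → {A,D} = (875, q) ✓
Every B value is associated with a single AD value, so B → AD holds.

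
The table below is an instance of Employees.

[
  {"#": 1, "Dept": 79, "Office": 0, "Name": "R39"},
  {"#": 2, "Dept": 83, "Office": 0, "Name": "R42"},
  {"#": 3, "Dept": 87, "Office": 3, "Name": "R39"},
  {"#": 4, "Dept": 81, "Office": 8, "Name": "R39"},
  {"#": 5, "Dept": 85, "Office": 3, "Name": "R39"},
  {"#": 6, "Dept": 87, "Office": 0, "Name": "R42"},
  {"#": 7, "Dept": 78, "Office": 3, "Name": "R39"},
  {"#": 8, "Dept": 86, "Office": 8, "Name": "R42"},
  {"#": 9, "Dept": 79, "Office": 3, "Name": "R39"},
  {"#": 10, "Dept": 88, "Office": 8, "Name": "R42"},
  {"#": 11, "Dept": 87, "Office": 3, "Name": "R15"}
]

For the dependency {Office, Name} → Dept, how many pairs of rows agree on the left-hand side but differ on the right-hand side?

8

(Office=0, Name=R42): violating pairs (2,6) — 1 pair.
(Office=3, Name=R39): violating pairs (3,5), (3,7), (3,9), (5,7), (5,9), (7,9) — 6 pairs.
(Office=8, Name=R42): violating pairs (8,10) — 1 pair.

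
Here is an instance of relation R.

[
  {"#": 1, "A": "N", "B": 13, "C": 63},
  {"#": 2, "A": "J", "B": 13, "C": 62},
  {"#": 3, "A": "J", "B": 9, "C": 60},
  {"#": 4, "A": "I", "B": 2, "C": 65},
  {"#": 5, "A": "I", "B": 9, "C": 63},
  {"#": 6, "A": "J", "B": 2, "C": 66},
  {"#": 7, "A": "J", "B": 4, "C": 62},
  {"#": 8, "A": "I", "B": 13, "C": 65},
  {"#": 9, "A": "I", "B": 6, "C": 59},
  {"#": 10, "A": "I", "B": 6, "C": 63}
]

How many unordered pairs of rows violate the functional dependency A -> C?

A=J: violating pairs (2,3), (2,6), (3,6), (3,7), (6,7) — 5 pairs.
A=I: violating pairs (4,5), (4,9), (4,10), (5,8), (5,9), (8,9), (8,10), (9,10) — 8 pairs.

13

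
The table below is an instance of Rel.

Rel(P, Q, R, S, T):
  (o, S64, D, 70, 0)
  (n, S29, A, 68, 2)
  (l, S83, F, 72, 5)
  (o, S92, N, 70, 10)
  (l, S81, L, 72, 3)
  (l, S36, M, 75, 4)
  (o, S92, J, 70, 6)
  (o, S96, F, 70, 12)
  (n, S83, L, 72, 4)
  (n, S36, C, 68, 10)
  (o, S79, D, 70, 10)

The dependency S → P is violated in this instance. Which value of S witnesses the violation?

S=70: 5 rows → P = o, o, o, o, o ✓
S=68: 2 rows → P = n, n ✓
S=72: 3 rows → P takes values {l, n} — violation
S=75: 1 row → P = l ✓
The only S value with inconsistent P is S=72.

72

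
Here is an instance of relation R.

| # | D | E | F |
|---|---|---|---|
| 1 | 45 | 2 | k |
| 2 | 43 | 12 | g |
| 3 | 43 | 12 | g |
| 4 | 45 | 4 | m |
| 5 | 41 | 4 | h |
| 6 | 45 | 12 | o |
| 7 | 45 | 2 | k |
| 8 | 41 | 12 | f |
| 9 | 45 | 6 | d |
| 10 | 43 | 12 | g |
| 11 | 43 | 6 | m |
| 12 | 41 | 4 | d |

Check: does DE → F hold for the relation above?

(D=45, E=2): rows 1, 7 → F = k, k ✓
(D=43, E=12): rows 2, 3, 10 → F = g, g, g ✓
(D=45, E=4): row 4 → F = m ✓
(D=41, E=4): rows 5, 12 → F takes values {h, d} — violation
(D=45, E=12): row 6 → F = o ✓
(D=41, E=12): row 8 → F = f ✓
(D=45, E=6): row 9 → F = d ✓
(D=43, E=6): row 11 → F = m ✓
Two rows agree on DE but differ on F, so DE → F does not hold.

No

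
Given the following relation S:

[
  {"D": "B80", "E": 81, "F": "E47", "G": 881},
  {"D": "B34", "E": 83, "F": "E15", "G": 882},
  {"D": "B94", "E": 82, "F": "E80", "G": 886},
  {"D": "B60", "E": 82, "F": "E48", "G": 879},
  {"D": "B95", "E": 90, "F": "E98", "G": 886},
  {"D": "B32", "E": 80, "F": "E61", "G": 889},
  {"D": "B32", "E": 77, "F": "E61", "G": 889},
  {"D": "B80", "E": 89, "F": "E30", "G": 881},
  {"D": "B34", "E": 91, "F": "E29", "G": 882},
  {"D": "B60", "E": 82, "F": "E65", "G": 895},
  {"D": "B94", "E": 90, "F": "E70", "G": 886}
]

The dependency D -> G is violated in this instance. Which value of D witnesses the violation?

B60

D=B80: 2 rows → G = 881, 881 ✓
D=B34: 2 rows → G = 882, 882 ✓
D=B94: 2 rows → G = 886, 886 ✓
D=B60: 2 rows → G takes values {879, 895} — violation
D=B95: 1 row → G = 886 ✓
D=B32: 2 rows → G = 889, 889 ✓
The only D value with inconsistent G is D=B60.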